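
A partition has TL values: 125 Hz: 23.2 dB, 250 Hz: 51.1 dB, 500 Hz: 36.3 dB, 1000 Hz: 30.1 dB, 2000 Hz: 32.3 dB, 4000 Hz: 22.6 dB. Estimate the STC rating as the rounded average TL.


Given TL values at each frequency:
  125 Hz: 23.2 dB
  250 Hz: 51.1 dB
  500 Hz: 36.3 dB
  1000 Hz: 30.1 dB
  2000 Hz: 32.3 dB
  4000 Hz: 22.6 dB
Formula: STC ~ round(average of TL values)
Sum = 23.2 + 51.1 + 36.3 + 30.1 + 32.3 + 22.6 = 195.6
Average = 195.6 / 6 = 32.6
Rounded: 33

33


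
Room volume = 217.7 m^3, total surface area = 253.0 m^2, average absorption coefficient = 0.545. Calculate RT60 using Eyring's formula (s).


Given values:
  V = 217.7 m^3, S = 253.0 m^2, alpha = 0.545
Formula: RT60 = 0.161 * V / (-S * ln(1 - alpha))
Compute ln(1 - 0.545) = ln(0.455) = -0.787458
Denominator: -253.0 * -0.787458 = 199.2269
Numerator: 0.161 * 217.7 = 35.0497
RT60 = 35.0497 / 199.2269 = 0.176

0.176 s


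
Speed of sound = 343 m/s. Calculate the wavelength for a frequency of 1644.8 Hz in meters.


Given values:
  c = 343 m/s, f = 1644.8 Hz
Formula: lambda = c / f
lambda = 343 / 1644.8
lambda = 0.2085

0.2085 m


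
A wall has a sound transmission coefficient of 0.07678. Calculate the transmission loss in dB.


Given values:
  tau = 0.07678
Formula: TL = 10 * log10(1 / tau)
Compute 1 / tau = 1 / 0.07678 = 13.0242
Compute log10(13.0242) = 1.114751
TL = 10 * 1.114751 = 11.15

11.15 dB


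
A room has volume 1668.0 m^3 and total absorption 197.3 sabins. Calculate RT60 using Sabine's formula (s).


Given values:
  V = 1668.0 m^3
  A = 197.3 sabins
Formula: RT60 = 0.161 * V / A
Numerator: 0.161 * 1668.0 = 268.548
RT60 = 268.548 / 197.3 = 1.361

1.361 s


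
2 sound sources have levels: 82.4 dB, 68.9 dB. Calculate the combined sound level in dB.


Formula: L_total = 10 * log10( sum(10^(Li/10)) )
  Source 1: 10^(82.4/10) = 173780082.8749
  Source 2: 10^(68.9/10) = 7762471.1663
Sum of linear values = 181542554.0412
L_total = 10 * log10(181542554.0412) = 82.59

82.59 dB


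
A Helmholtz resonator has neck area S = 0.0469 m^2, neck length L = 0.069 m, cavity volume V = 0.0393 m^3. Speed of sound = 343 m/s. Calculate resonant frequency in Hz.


Given values:
  S = 0.0469 m^2, L = 0.069 m, V = 0.0393 m^3, c = 343 m/s
Formula: f = (c / (2*pi)) * sqrt(S / (V * L))
Compute V * L = 0.0393 * 0.069 = 0.0027117
Compute S / (V * L) = 0.0469 / 0.0027117 = 17.2954
Compute sqrt(17.2954) = 4.158774
Compute c / (2*pi) = 343 / 6.283185 = 54.590148
f = 54.590148 * 4.158774 = 227.03

227.03 Hz


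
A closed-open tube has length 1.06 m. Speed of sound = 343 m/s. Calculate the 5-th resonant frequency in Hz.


Given values:
  Tube type: closed-open, L = 1.06 m, c = 343 m/s, n = 5
Formula: f_n = (2n - 1) * c / (4 * L)
Compute 2n - 1 = 2*5 - 1 = 9
Compute 4 * L = 4 * 1.06 = 4.24
f = 9 * 343 / 4.24
f = 728.07

728.07 Hz


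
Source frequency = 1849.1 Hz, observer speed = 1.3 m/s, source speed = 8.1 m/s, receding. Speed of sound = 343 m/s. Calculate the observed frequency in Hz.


Given values:
  f_s = 1849.1 Hz, v_o = 1.3 m/s, v_s = 8.1 m/s
  Direction: receding
Formula: f_o = f_s * (c - v_o) / (c + v_s)
Numerator: c - v_o = 343 - 1.3 = 341.7
Denominator: c + v_s = 343 + 8.1 = 351.1
f_o = 1849.1 * 341.7 / 351.1 = 1799.59

1799.59 Hz


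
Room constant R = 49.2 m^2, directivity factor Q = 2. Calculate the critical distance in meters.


Given values:
  R = 49.2 m^2, Q = 2
Formula: d_c = 0.141 * sqrt(Q * R)
Compute Q * R = 2 * 49.2 = 98.4
Compute sqrt(98.4) = 9.9197
d_c = 0.141 * 9.9197 = 1.399

1.399 m


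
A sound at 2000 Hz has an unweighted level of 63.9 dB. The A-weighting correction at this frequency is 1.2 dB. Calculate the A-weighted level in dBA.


Given values:
  SPL = 63.9 dB
  A-weighting at 2000 Hz = 1.2 dB
Formula: L_A = SPL + A_weight
L_A = 63.9 + (1.2)
L_A = 65.1

65.1 dBA


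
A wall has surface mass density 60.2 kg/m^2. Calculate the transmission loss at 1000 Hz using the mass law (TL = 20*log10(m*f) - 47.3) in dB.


Given values:
  m = 60.2 kg/m^2, f = 1000 Hz
Formula: TL = 20 * log10(m * f) - 47.3
Compute m * f = 60.2 * 1000 = 60200.0
Compute log10(60200.0) = 4.779596
Compute 20 * 4.779596 = 95.5919
TL = 95.5919 - 47.3 = 48.29

48.29 dB


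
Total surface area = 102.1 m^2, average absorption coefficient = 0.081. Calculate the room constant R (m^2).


Given values:
  S = 102.1 m^2, alpha = 0.081
Formula: R = S * alpha / (1 - alpha)
Numerator: 102.1 * 0.081 = 8.2701
Denominator: 1 - 0.081 = 0.919
R = 8.2701 / 0.919 = 9.0

9.0 m^2


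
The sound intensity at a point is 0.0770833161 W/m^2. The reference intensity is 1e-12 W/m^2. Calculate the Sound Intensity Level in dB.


Given values:
  I = 0.0770833161 W/m^2
  I_ref = 1e-12 W/m^2
Formula: SIL = 10 * log10(I / I_ref)
Compute ratio: I / I_ref = 77083316100
Compute log10: log10(77083316100) = 10.88696
Multiply: SIL = 10 * 10.88696 = 108.87

108.87 dB


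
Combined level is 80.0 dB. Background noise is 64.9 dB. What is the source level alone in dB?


Given values:
  L_total = 80.0 dB, L_bg = 64.9 dB
Formula: L_source = 10 * log10(10^(L_total/10) - 10^(L_bg/10))
Convert to linear:
  10^(80.0/10) = 100000000.0
  10^(64.9/10) = 3090295.4325
Difference: 100000000.0 - 3090295.4325 = 96909704.5675
L_source = 10 * log10(96909704.5675) = 79.86

79.86 dB


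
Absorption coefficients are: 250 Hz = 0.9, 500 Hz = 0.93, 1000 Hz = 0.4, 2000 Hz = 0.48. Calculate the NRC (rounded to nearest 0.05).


Given values:
  a_250 = 0.9, a_500 = 0.93
  a_1000 = 0.4, a_2000 = 0.48
Formula: NRC = (a250 + a500 + a1000 + a2000) / 4
Sum = 0.9 + 0.93 + 0.4 + 0.48 = 2.71
NRC = 2.71 / 4 = 0.6775
Rounded to nearest 0.05: 0.7

0.7


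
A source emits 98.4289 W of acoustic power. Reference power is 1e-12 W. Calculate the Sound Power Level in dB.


Given values:
  W = 98.4289 W
  W_ref = 1e-12 W
Formula: SWL = 10 * log10(W / W_ref)
Compute ratio: W / W_ref = 98428900000000
Compute log10: log10(98428900000000) = 13.993123
Multiply: SWL = 10 * 13.993123 = 139.93

139.93 dB


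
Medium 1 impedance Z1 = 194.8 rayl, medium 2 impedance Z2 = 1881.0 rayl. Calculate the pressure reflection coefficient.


Given values:
  Z1 = 194.8 rayl, Z2 = 1881.0 rayl
Formula: R = (Z2 - Z1) / (Z2 + Z1)
Numerator: Z2 - Z1 = 1881.0 - 194.8 = 1686.2
Denominator: Z2 + Z1 = 1881.0 + 194.8 = 2075.8
R = 1686.2 / 2075.8 = 0.8123

0.8123


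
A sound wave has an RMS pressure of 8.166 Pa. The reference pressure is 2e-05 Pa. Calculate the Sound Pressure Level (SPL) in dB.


Given values:
  p = 8.166 Pa
  p_ref = 2e-05 Pa
Formula: SPL = 20 * log10(p / p_ref)
Compute ratio: p / p_ref = 8.166 / 2e-05 = 408300
Compute log10: log10(408300) = 5.610979
Multiply: SPL = 20 * 5.610979 = 112.22

112.22 dB


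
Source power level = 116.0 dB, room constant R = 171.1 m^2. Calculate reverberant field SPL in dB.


Given values:
  Lw = 116.0 dB, R = 171.1 m^2
Formula: SPL = Lw + 10 * log10(4 / R)
Compute 4 / R = 4 / 171.1 = 0.023378
Compute 10 * log10(0.023378) = -16.3119
SPL = 116.0 + (-16.3119) = 99.69

99.69 dB


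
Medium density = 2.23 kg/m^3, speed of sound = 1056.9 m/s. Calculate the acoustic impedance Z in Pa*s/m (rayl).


Given values:
  rho = 2.23 kg/m^3
  c = 1056.9 m/s
Formula: Z = rho * c
Z = 2.23 * 1056.9
Z = 2356.89

2356.89 rayl


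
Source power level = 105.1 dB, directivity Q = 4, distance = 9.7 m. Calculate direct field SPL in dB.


Given values:
  Lw = 105.1 dB, Q = 4, r = 9.7 m
Formula: SPL = Lw + 10 * log10(Q / (4 * pi * r^2))
Compute 4 * pi * r^2 = 4 * pi * 9.7^2 = 1182.3698
Compute Q / denom = 4 / 1182.3698 = 0.00338304
Compute 10 * log10(0.00338304) = -24.7069
SPL = 105.1 + (-24.7069) = 80.39

80.39 dB


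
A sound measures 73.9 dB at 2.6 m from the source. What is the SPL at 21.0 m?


Given values:
  SPL1 = 73.9 dB, r1 = 2.6 m, r2 = 21.0 m
Formula: SPL2 = SPL1 - 20 * log10(r2 / r1)
Compute ratio: r2 / r1 = 21.0 / 2.6 = 8.0769
Compute log10: log10(8.0769) = 0.907245
Compute drop: 20 * 0.907245 = 18.1449
SPL2 = 73.9 - 18.1449 = 55.76

55.76 dB


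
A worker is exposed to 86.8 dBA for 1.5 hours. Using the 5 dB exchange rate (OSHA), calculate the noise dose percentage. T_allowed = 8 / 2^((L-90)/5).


Given values:
  L = 86.8 dBA, T = 1.5 hours
Formula: T_allowed = 8 / 2^((L - 90) / 5)
Compute exponent: (86.8 - 90) / 5 = -0.64
Compute 2^(-0.64) = 0.641713
T_allowed = 8 / 0.641713 = 12.466632 hours
Dose = (T / T_allowed) * 100
Dose = (1.5 / 12.466632) * 100 = 12.03

12.03 %


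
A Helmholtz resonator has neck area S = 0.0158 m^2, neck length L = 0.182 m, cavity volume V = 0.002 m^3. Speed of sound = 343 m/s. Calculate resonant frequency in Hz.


Given values:
  S = 0.0158 m^2, L = 0.182 m, V = 0.002 m^3, c = 343 m/s
Formula: f = (c / (2*pi)) * sqrt(S / (V * L))
Compute V * L = 0.002 * 0.182 = 0.000364
Compute S / (V * L) = 0.0158 / 0.000364 = 43.4066
Compute sqrt(43.4066) = 6.588369
Compute c / (2*pi) = 343 / 6.283185 = 54.590148
f = 54.590148 * 6.588369 = 359.66

359.66 Hz


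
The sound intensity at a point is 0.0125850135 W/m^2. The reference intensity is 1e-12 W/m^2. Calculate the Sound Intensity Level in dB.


Given values:
  I = 0.0125850135 W/m^2
  I_ref = 1e-12 W/m^2
Formula: SIL = 10 * log10(I / I_ref)
Compute ratio: I / I_ref = 12585013500
Compute log10: log10(12585013500) = 10.099854
Multiply: SIL = 10 * 10.099854 = 101.0

101.0 dB


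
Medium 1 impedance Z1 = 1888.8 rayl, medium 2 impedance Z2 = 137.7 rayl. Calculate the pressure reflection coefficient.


Given values:
  Z1 = 1888.8 rayl, Z2 = 137.7 rayl
Formula: R = (Z2 - Z1) / (Z2 + Z1)
Numerator: Z2 - Z1 = 137.7 - 1888.8 = -1751.1
Denominator: Z2 + Z1 = 137.7 + 1888.8 = 2026.5
R = -1751.1 / 2026.5 = -0.8641

-0.8641


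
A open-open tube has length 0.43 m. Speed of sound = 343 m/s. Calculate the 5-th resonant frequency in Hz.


Given values:
  Tube type: open-open, L = 0.43 m, c = 343 m/s, n = 5
Formula: f_n = n * c / (2 * L)
Compute 2 * L = 2 * 0.43 = 0.86
f = 5 * 343 / 0.86
f = 1994.19

1994.19 Hz


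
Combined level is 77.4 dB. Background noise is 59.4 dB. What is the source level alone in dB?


Given values:
  L_total = 77.4 dB, L_bg = 59.4 dB
Formula: L_source = 10 * log10(10^(L_total/10) - 10^(L_bg/10))
Convert to linear:
  10^(77.4/10) = 54954087.3858
  10^(59.4/10) = 870963.59
Difference: 54954087.3858 - 870963.59 = 54083123.7958
L_source = 10 * log10(54083123.7958) = 77.33

77.33 dB


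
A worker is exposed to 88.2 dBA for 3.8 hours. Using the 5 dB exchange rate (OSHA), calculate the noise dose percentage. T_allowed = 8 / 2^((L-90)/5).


Given values:
  L = 88.2 dBA, T = 3.8 hours
Formula: T_allowed = 8 / 2^((L - 90) / 5)
Compute exponent: (88.2 - 90) / 5 = -0.36
Compute 2^(-0.36) = 0.779165
T_allowed = 8 / 0.779165 = 10.267402 hours
Dose = (T / T_allowed) * 100
Dose = (3.8 / 10.267402) * 100 = 37.01

37.01 %


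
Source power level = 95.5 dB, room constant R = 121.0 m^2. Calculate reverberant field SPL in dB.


Given values:
  Lw = 95.5 dB, R = 121.0 m^2
Formula: SPL = Lw + 10 * log10(4 / R)
Compute 4 / R = 4 / 121.0 = 0.033058
Compute 10 * log10(0.033058) = -14.8072
SPL = 95.5 + (-14.8072) = 80.69

80.69 dB


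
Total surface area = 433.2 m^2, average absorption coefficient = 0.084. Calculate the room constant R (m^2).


Given values:
  S = 433.2 m^2, alpha = 0.084
Formula: R = S * alpha / (1 - alpha)
Numerator: 433.2 * 0.084 = 36.3888
Denominator: 1 - 0.084 = 0.916
R = 36.3888 / 0.916 = 39.73

39.73 m^2


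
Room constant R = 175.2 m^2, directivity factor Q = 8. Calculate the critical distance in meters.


Given values:
  R = 175.2 m^2, Q = 8
Formula: d_c = 0.141 * sqrt(Q * R)
Compute Q * R = 8 * 175.2 = 1401.6
Compute sqrt(1401.6) = 37.4379
d_c = 0.141 * 37.4379 = 5.279

5.279 m


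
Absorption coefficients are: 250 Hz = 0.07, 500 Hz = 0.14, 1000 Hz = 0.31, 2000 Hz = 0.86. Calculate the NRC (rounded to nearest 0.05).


Given values:
  a_250 = 0.07, a_500 = 0.14
  a_1000 = 0.31, a_2000 = 0.86
Formula: NRC = (a250 + a500 + a1000 + a2000) / 4
Sum = 0.07 + 0.14 + 0.31 + 0.86 = 1.38
NRC = 1.38 / 4 = 0.345
Rounded to nearest 0.05: 0.35

0.35


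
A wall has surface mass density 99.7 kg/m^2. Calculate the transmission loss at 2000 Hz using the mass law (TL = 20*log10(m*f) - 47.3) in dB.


Given values:
  m = 99.7 kg/m^2, f = 2000 Hz
Formula: TL = 20 * log10(m * f) - 47.3
Compute m * f = 99.7 * 2000 = 199400.0
Compute log10(199400.0) = 5.299725
Compute 20 * 5.299725 = 105.9945
TL = 105.9945 - 47.3 = 58.69

58.69 dB


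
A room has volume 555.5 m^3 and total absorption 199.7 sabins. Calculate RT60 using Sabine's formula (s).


Given values:
  V = 555.5 m^3
  A = 199.7 sabins
Formula: RT60 = 0.161 * V / A
Numerator: 0.161 * 555.5 = 89.4355
RT60 = 89.4355 / 199.7 = 0.448

0.448 s


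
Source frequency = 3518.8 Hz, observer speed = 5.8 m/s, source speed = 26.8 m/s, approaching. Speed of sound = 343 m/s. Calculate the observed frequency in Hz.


Given values:
  f_s = 3518.8 Hz, v_o = 5.8 m/s, v_s = 26.8 m/s
  Direction: approaching
Formula: f_o = f_s * (c + v_o) / (c - v_s)
Numerator: c + v_o = 343 + 5.8 = 348.8
Denominator: c - v_s = 343 - 26.8 = 316.2
f_o = 3518.8 * 348.8 / 316.2 = 3881.59

3881.59 Hz


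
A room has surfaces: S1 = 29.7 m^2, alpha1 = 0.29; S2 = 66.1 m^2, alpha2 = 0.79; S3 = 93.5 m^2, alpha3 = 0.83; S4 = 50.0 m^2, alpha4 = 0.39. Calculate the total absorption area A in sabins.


Given surfaces:
  Surface 1: 29.7 * 0.29 = 8.613
  Surface 2: 66.1 * 0.79 = 52.219
  Surface 3: 93.5 * 0.83 = 77.605
  Surface 4: 50.0 * 0.39 = 19.5
Formula: A = sum(Si * alpha_i)
A = 8.613 + 52.219 + 77.605 + 19.5
A = 157.94

157.94 sabins


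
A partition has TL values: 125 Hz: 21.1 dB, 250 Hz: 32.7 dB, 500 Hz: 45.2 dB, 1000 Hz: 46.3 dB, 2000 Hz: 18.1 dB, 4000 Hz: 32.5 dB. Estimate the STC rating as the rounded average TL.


Given TL values at each frequency:
  125 Hz: 21.1 dB
  250 Hz: 32.7 dB
  500 Hz: 45.2 dB
  1000 Hz: 46.3 dB
  2000 Hz: 18.1 dB
  4000 Hz: 32.5 dB
Formula: STC ~ round(average of TL values)
Sum = 21.1 + 32.7 + 45.2 + 46.3 + 18.1 + 32.5 = 195.9
Average = 195.9 / 6 = 32.65
Rounded: 33

33


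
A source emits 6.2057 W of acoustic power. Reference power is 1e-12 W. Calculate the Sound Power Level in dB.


Given values:
  W = 6.2057 W
  W_ref = 1e-12 W
Formula: SWL = 10 * log10(W / W_ref)
Compute ratio: W / W_ref = 6205700000000
Compute log10: log10(6205700000000) = 12.792791
Multiply: SWL = 10 * 12.792791 = 127.93

127.93 dB


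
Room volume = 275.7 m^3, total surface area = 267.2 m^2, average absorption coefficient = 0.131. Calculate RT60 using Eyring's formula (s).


Given values:
  V = 275.7 m^3, S = 267.2 m^2, alpha = 0.131
Formula: RT60 = 0.161 * V / (-S * ln(1 - alpha))
Compute ln(1 - 0.131) = ln(0.869) = -0.140412
Denominator: -267.2 * -0.140412 = 37.5181
Numerator: 0.161 * 275.7 = 44.3877
RT60 = 44.3877 / 37.5181 = 1.183

1.183 s


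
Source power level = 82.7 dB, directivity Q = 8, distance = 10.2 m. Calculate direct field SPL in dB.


Given values:
  Lw = 82.7 dB, Q = 8, r = 10.2 m
Formula: SPL = Lw + 10 * log10(Q / (4 * pi * r^2))
Compute 4 * pi * r^2 = 4 * pi * 10.2^2 = 1307.4052
Compute Q / denom = 8 / 1307.4052 = 0.00611899
Compute 10 * log10(0.00611899) = -22.1332
SPL = 82.7 + (-22.1332) = 60.57

60.57 dB


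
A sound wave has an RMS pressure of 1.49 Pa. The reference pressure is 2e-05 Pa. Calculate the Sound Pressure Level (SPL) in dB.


Given values:
  p = 1.49 Pa
  p_ref = 2e-05 Pa
Formula: SPL = 20 * log10(p / p_ref)
Compute ratio: p / p_ref = 1.49 / 2e-05 = 74500
Compute log10: log10(74500) = 4.872156
Multiply: SPL = 20 * 4.872156 = 97.44

97.44 dB


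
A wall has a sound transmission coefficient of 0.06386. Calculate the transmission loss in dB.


Given values:
  tau = 0.06386
Formula: TL = 10 * log10(1 / tau)
Compute 1 / tau = 1 / 0.06386 = 15.6593
Compute log10(15.6593) = 1.194772
TL = 10 * 1.194772 = 11.95

11.95 dB


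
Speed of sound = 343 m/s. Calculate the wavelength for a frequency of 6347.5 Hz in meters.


Given values:
  c = 343 m/s, f = 6347.5 Hz
Formula: lambda = c / f
lambda = 343 / 6347.5
lambda = 0.054

0.054 m


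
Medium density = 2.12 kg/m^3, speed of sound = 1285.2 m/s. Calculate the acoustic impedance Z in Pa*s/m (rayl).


Given values:
  rho = 2.12 kg/m^3
  c = 1285.2 m/s
Formula: Z = rho * c
Z = 2.12 * 1285.2
Z = 2724.62

2724.62 rayl


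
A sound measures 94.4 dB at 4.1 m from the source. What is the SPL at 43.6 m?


Given values:
  SPL1 = 94.4 dB, r1 = 4.1 m, r2 = 43.6 m
Formula: SPL2 = SPL1 - 20 * log10(r2 / r1)
Compute ratio: r2 / r1 = 43.6 / 4.1 = 10.6341
Compute log10: log10(10.6341) = 1.026701
Compute drop: 20 * 1.026701 = 20.534
SPL2 = 94.4 - 20.534 = 73.87

73.87 dB


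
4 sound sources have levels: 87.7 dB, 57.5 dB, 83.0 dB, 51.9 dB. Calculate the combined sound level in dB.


Formula: L_total = 10 * log10( sum(10^(Li/10)) )
  Source 1: 10^(87.7/10) = 588843655.3556
  Source 2: 10^(57.5/10) = 562341.3252
  Source 3: 10^(83.0/10) = 199526231.4969
  Source 4: 10^(51.9/10) = 154881.6619
Sum of linear values = 789087109.8396
L_total = 10 * log10(789087109.8396) = 88.97

88.97 dB


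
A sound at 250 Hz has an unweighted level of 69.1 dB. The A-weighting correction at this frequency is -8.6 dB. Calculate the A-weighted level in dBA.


Given values:
  SPL = 69.1 dB
  A-weighting at 250 Hz = -8.6 dB
Formula: L_A = SPL + A_weight
L_A = 69.1 + (-8.6)
L_A = 60.5

60.5 dBA


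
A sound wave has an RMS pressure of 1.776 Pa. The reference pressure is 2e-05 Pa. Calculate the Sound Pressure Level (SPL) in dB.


Given values:
  p = 1.776 Pa
  p_ref = 2e-05 Pa
Formula: SPL = 20 * log10(p / p_ref)
Compute ratio: p / p_ref = 1.776 / 2e-05 = 88800
Compute log10: log10(88800) = 4.948413
Multiply: SPL = 20 * 4.948413 = 98.97

98.97 dB


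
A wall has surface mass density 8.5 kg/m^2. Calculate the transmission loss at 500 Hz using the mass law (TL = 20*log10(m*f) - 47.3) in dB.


Given values:
  m = 8.5 kg/m^2, f = 500 Hz
Formula: TL = 20 * log10(m * f) - 47.3
Compute m * f = 8.5 * 500 = 4250.0
Compute log10(4250.0) = 3.628389
Compute 20 * 3.628389 = 72.5678
TL = 72.5678 - 47.3 = 25.27

25.27 dB


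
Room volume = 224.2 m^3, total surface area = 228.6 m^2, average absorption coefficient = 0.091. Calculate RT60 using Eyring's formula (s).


Given values:
  V = 224.2 m^3, S = 228.6 m^2, alpha = 0.091
Formula: RT60 = 0.161 * V / (-S * ln(1 - alpha))
Compute ln(1 - 0.091) = ln(0.909) = -0.09541
Denominator: -228.6 * -0.09541 = 21.8107
Numerator: 0.161 * 224.2 = 36.0962
RT60 = 36.0962 / 21.8107 = 1.655

1.655 s


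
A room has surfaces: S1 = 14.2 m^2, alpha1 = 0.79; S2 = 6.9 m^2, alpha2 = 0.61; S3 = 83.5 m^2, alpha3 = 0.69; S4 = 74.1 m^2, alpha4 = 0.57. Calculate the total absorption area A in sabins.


Given surfaces:
  Surface 1: 14.2 * 0.79 = 11.218
  Surface 2: 6.9 * 0.61 = 4.209
  Surface 3: 83.5 * 0.69 = 57.615
  Surface 4: 74.1 * 0.57 = 42.237
Formula: A = sum(Si * alpha_i)
A = 11.218 + 4.209 + 57.615 + 42.237
A = 115.28

115.28 sabins


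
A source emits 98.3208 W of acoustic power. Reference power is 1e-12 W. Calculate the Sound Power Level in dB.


Given values:
  W = 98.3208 W
  W_ref = 1e-12 W
Formula: SWL = 10 * log10(W / W_ref)
Compute ratio: W / W_ref = 98320800000000
Compute log10: log10(98320800000000) = 13.992645
Multiply: SWL = 10 * 13.992645 = 139.93

139.93 dB


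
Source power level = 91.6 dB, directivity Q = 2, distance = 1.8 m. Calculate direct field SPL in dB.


Given values:
  Lw = 91.6 dB, Q = 2, r = 1.8 m
Formula: SPL = Lw + 10 * log10(Q / (4 * pi * r^2))
Compute 4 * pi * r^2 = 4 * pi * 1.8^2 = 40.715
Compute Q / denom = 2 / 40.715 = 0.04912195
Compute 10 * log10(0.04912195) = -13.0872
SPL = 91.6 + (-13.0872) = 78.51

78.51 dB


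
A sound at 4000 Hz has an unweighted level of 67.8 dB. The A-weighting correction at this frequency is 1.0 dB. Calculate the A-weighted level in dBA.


Given values:
  SPL = 67.8 dB
  A-weighting at 4000 Hz = 1.0 dB
Formula: L_A = SPL + A_weight
L_A = 67.8 + (1.0)
L_A = 68.8

68.8 dBA


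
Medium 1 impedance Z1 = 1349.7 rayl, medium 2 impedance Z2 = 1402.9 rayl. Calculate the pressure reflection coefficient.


Given values:
  Z1 = 1349.7 rayl, Z2 = 1402.9 rayl
Formula: R = (Z2 - Z1) / (Z2 + Z1)
Numerator: Z2 - Z1 = 1402.9 - 1349.7 = 53.2
Denominator: Z2 + Z1 = 1402.9 + 1349.7 = 2752.6
R = 53.2 / 2752.6 = 0.0193

0.0193


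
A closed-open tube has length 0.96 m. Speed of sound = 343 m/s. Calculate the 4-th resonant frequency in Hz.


Given values:
  Tube type: closed-open, L = 0.96 m, c = 343 m/s, n = 4
Formula: f_n = (2n - 1) * c / (4 * L)
Compute 2n - 1 = 2*4 - 1 = 7
Compute 4 * L = 4 * 0.96 = 3.84
f = 7 * 343 / 3.84
f = 625.26

625.26 Hz


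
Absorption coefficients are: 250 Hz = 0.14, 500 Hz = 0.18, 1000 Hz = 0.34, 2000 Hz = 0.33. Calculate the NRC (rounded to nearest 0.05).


Given values:
  a_250 = 0.14, a_500 = 0.18
  a_1000 = 0.34, a_2000 = 0.33
Formula: NRC = (a250 + a500 + a1000 + a2000) / 4
Sum = 0.14 + 0.18 + 0.34 + 0.33 = 0.99
NRC = 0.99 / 4 = 0.2475
Rounded to nearest 0.05: 0.25

0.25


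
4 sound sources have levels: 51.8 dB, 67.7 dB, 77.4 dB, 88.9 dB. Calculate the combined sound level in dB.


Formula: L_total = 10 * log10( sum(10^(Li/10)) )
  Source 1: 10^(51.8/10) = 151356.1248
  Source 2: 10^(67.7/10) = 5888436.5536
  Source 3: 10^(77.4/10) = 54954087.3858
  Source 4: 10^(88.9/10) = 776247116.6287
Sum of linear values = 837240996.6929
L_total = 10 * log10(837240996.6929) = 89.23

89.23 dB


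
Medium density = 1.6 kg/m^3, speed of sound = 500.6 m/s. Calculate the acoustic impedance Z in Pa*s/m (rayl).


Given values:
  rho = 1.6 kg/m^3
  c = 500.6 m/s
Formula: Z = rho * c
Z = 1.6 * 500.6
Z = 800.96

800.96 rayl


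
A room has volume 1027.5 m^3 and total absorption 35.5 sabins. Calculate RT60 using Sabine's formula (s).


Given values:
  V = 1027.5 m^3
  A = 35.5 sabins
Formula: RT60 = 0.161 * V / A
Numerator: 0.161 * 1027.5 = 165.4275
RT60 = 165.4275 / 35.5 = 4.66

4.66 s


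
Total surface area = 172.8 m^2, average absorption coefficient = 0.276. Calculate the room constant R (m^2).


Given values:
  S = 172.8 m^2, alpha = 0.276
Formula: R = S * alpha / (1 - alpha)
Numerator: 172.8 * 0.276 = 47.6928
Denominator: 1 - 0.276 = 0.724
R = 47.6928 / 0.724 = 65.87

65.87 m^2


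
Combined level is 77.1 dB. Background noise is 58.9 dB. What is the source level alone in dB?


Given values:
  L_total = 77.1 dB, L_bg = 58.9 dB
Formula: L_source = 10 * log10(10^(L_total/10) - 10^(L_bg/10))
Convert to linear:
  10^(77.1/10) = 51286138.3991
  10^(58.9/10) = 776247.1166
Difference: 51286138.3991 - 776247.1166 = 50509891.2825
L_source = 10 * log10(50509891.2825) = 77.03

77.03 dB


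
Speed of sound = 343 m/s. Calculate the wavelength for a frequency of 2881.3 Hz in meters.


Given values:
  c = 343 m/s, f = 2881.3 Hz
Formula: lambda = c / f
lambda = 343 / 2881.3
lambda = 0.119

0.119 m


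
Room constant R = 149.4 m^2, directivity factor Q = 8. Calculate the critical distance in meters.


Given values:
  R = 149.4 m^2, Q = 8
Formula: d_c = 0.141 * sqrt(Q * R)
Compute Q * R = 8 * 149.4 = 1195.2
Compute sqrt(1195.2) = 34.5717
d_c = 0.141 * 34.5717 = 4.875

4.875 m


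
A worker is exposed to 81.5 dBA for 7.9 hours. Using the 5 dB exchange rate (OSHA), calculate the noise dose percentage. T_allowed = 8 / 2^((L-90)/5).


Given values:
  L = 81.5 dBA, T = 7.9 hours
Formula: T_allowed = 8 / 2^((L - 90) / 5)
Compute exponent: (81.5 - 90) / 5 = -1.7
Compute 2^(-1.7) = 0.307786
T_allowed = 8 / 0.307786 = 25.992085 hours
Dose = (T / T_allowed) * 100
Dose = (7.9 / 25.992085) * 100 = 30.39

30.39 %


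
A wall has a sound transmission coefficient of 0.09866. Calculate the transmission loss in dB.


Given values:
  tau = 0.09866
Formula: TL = 10 * log10(1 / tau)
Compute 1 / tau = 1 / 0.09866 = 10.1358
Compute log10(10.1358) = 1.005858
TL = 10 * 1.005858 = 10.06

10.06 dB


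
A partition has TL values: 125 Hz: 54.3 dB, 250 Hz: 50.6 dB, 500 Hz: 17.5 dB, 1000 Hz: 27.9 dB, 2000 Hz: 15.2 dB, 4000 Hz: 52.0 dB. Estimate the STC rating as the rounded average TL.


Given TL values at each frequency:
  125 Hz: 54.3 dB
  250 Hz: 50.6 dB
  500 Hz: 17.5 dB
  1000 Hz: 27.9 dB
  2000 Hz: 15.2 dB
  4000 Hz: 52.0 dB
Formula: STC ~ round(average of TL values)
Sum = 54.3 + 50.6 + 17.5 + 27.9 + 15.2 + 52.0 = 217.5
Average = 217.5 / 6 = 36.25
Rounded: 36

36


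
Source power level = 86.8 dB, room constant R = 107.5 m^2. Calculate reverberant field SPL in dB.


Given values:
  Lw = 86.8 dB, R = 107.5 m^2
Formula: SPL = Lw + 10 * log10(4 / R)
Compute 4 / R = 4 / 107.5 = 0.037209
Compute 10 * log10(0.037209) = -14.2935
SPL = 86.8 + (-14.2935) = 72.51

72.51 dB


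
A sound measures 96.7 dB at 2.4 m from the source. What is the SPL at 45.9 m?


Given values:
  SPL1 = 96.7 dB, r1 = 2.4 m, r2 = 45.9 m
Formula: SPL2 = SPL1 - 20 * log10(r2 / r1)
Compute ratio: r2 / r1 = 45.9 / 2.4 = 19.125
Compute log10: log10(19.125) = 1.281601
Compute drop: 20 * 1.281601 = 25.632
SPL2 = 96.7 - 25.632 = 71.07

71.07 dB


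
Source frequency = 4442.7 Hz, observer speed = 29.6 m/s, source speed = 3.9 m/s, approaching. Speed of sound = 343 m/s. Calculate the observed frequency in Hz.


Given values:
  f_s = 4442.7 Hz, v_o = 29.6 m/s, v_s = 3.9 m/s
  Direction: approaching
Formula: f_o = f_s * (c + v_o) / (c - v_s)
Numerator: c + v_o = 343 + 29.6 = 372.6
Denominator: c - v_s = 343 - 3.9 = 339.1
f_o = 4442.7 * 372.6 / 339.1 = 4881.6

4881.6 Hz


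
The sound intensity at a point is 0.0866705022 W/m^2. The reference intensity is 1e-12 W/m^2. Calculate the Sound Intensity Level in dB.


Given values:
  I = 0.0866705022 W/m^2
  I_ref = 1e-12 W/m^2
Formula: SIL = 10 * log10(I / I_ref)
Compute ratio: I / I_ref = 86670502200
Compute log10: log10(86670502200) = 10.937871
Multiply: SIL = 10 * 10.937871 = 109.38

109.38 dB


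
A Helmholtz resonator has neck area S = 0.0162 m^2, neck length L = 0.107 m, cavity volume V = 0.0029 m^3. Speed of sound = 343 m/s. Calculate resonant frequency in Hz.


Given values:
  S = 0.0162 m^2, L = 0.107 m, V = 0.0029 m^3, c = 343 m/s
Formula: f = (c / (2*pi)) * sqrt(S / (V * L))
Compute V * L = 0.0029 * 0.107 = 0.0003103
Compute S / (V * L) = 0.0162 / 0.0003103 = 52.2075
Compute sqrt(52.2075) = 7.225476
Compute c / (2*pi) = 343 / 6.283185 = 54.590148
f = 54.590148 * 7.225476 = 394.44

394.44 Hz


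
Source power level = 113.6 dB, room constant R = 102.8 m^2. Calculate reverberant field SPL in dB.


Given values:
  Lw = 113.6 dB, R = 102.8 m^2
Formula: SPL = Lw + 10 * log10(4 / R)
Compute 4 / R = 4 / 102.8 = 0.038911
Compute 10 * log10(0.038911) = -14.0993
SPL = 113.6 + (-14.0993) = 99.5

99.5 dB


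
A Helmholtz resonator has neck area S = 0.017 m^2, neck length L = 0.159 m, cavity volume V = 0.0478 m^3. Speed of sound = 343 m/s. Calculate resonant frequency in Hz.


Given values:
  S = 0.017 m^2, L = 0.159 m, V = 0.0478 m^3, c = 343 m/s
Formula: f = (c / (2*pi)) * sqrt(S / (V * L))
Compute V * L = 0.0478 * 0.159 = 0.0076002
Compute S / (V * L) = 0.017 / 0.0076002 = 2.2368
Compute sqrt(2.2368) = 1.495594
Compute c / (2*pi) = 343 / 6.283185 = 54.590148
f = 54.590148 * 1.495594 = 81.64

81.64 Hz


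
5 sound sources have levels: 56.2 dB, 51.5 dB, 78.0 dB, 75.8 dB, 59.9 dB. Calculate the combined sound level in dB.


Formula: L_total = 10 * log10( sum(10^(Li/10)) )
  Source 1: 10^(56.2/10) = 416869.3835
  Source 2: 10^(51.5/10) = 141253.7545
  Source 3: 10^(78.0/10) = 63095734.448
  Source 4: 10^(75.8/10) = 38018939.6321
  Source 5: 10^(59.9/10) = 977237.221
Sum of linear values = 102650034.4391
L_total = 10 * log10(102650034.4391) = 80.11

80.11 dB


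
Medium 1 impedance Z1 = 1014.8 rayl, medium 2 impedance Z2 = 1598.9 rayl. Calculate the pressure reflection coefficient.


Given values:
  Z1 = 1014.8 rayl, Z2 = 1598.9 rayl
Formula: R = (Z2 - Z1) / (Z2 + Z1)
Numerator: Z2 - Z1 = 1598.9 - 1014.8 = 584.1
Denominator: Z2 + Z1 = 1598.9 + 1014.8 = 2613.7
R = 584.1 / 2613.7 = 0.2235

0.2235


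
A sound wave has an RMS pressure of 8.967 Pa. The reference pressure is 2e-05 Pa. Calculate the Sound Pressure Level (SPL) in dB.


Given values:
  p = 8.967 Pa
  p_ref = 2e-05 Pa
Formula: SPL = 20 * log10(p / p_ref)
Compute ratio: p / p_ref = 8.967 / 2e-05 = 448350
Compute log10: log10(448350) = 5.651617
Multiply: SPL = 20 * 5.651617 = 113.03

113.03 dB


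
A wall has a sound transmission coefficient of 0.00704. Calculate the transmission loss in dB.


Given values:
  tau = 0.00704
Formula: TL = 10 * log10(1 / tau)
Compute 1 / tau = 1 / 0.00704 = 142.0455
Compute log10(142.0455) = 2.152427
TL = 10 * 2.152427 = 21.52

21.52 dB


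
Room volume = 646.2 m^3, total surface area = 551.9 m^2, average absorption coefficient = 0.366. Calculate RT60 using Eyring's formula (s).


Given values:
  V = 646.2 m^3, S = 551.9 m^2, alpha = 0.366
Formula: RT60 = 0.161 * V / (-S * ln(1 - alpha))
Compute ln(1 - 0.366) = ln(0.634) = -0.455706
Denominator: -551.9 * -0.455706 = 251.5041
Numerator: 0.161 * 646.2 = 104.0382
RT60 = 104.0382 / 251.5041 = 0.414

0.414 s


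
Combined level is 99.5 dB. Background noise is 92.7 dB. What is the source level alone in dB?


Given values:
  L_total = 99.5 dB, L_bg = 92.7 dB
Formula: L_source = 10 * log10(10^(L_total/10) - 10^(L_bg/10))
Convert to linear:
  10^(99.5/10) = 8912509381.3374
  10^(92.7/10) = 1862087136.6629
Difference: 8912509381.3374 - 1862087136.6629 = 7050422244.6745
L_source = 10 * log10(7050422244.6745) = 98.48

98.48 dB


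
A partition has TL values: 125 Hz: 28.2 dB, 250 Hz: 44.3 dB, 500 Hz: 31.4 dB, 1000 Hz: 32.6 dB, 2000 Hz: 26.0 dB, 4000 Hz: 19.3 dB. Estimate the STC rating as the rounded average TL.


Given TL values at each frequency:
  125 Hz: 28.2 dB
  250 Hz: 44.3 dB
  500 Hz: 31.4 dB
  1000 Hz: 32.6 dB
  2000 Hz: 26.0 dB
  4000 Hz: 19.3 dB
Formula: STC ~ round(average of TL values)
Sum = 28.2 + 44.3 + 31.4 + 32.6 + 26.0 + 19.3 = 181.8
Average = 181.8 / 6 = 30.3
Rounded: 30

30


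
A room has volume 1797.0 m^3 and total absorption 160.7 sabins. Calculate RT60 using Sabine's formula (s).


Given values:
  V = 1797.0 m^3
  A = 160.7 sabins
Formula: RT60 = 0.161 * V / A
Numerator: 0.161 * 1797.0 = 289.317
RT60 = 289.317 / 160.7 = 1.8

1.8 s


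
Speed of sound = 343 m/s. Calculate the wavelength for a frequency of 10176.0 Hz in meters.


Given values:
  c = 343 m/s, f = 10176.0 Hz
Formula: lambda = c / f
lambda = 343 / 10176.0
lambda = 0.0337

0.0337 m


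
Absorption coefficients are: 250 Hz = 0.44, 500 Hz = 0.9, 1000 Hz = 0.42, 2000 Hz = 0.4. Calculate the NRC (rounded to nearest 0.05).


Given values:
  a_250 = 0.44, a_500 = 0.9
  a_1000 = 0.42, a_2000 = 0.4
Formula: NRC = (a250 + a500 + a1000 + a2000) / 4
Sum = 0.44 + 0.9 + 0.42 + 0.4 = 2.16
NRC = 2.16 / 4 = 0.54
Rounded to nearest 0.05: 0.55

0.55


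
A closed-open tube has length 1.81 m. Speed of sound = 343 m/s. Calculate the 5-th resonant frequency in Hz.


Given values:
  Tube type: closed-open, L = 1.81 m, c = 343 m/s, n = 5
Formula: f_n = (2n - 1) * c / (4 * L)
Compute 2n - 1 = 2*5 - 1 = 9
Compute 4 * L = 4 * 1.81 = 7.24
f = 9 * 343 / 7.24
f = 426.38

426.38 Hz


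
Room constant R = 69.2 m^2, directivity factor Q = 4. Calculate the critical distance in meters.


Given values:
  R = 69.2 m^2, Q = 4
Formula: d_c = 0.141 * sqrt(Q * R)
Compute Q * R = 4 * 69.2 = 276.8
Compute sqrt(276.8) = 16.6373
d_c = 0.141 * 16.6373 = 2.346

2.346 m


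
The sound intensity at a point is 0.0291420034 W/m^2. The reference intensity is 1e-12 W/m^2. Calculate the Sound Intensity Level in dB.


Given values:
  I = 0.0291420034 W/m^2
  I_ref = 1e-12 W/m^2
Formula: SIL = 10 * log10(I / I_ref)
Compute ratio: I / I_ref = 29142003400
Compute log10: log10(29142003400) = 10.464519
Multiply: SIL = 10 * 10.464519 = 104.65

104.65 dB


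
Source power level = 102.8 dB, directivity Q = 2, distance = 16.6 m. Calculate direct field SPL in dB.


Given values:
  Lw = 102.8 dB, Q = 2, r = 16.6 m
Formula: SPL = Lw + 10 * log10(Q / (4 * pi * r^2))
Compute 4 * pi * r^2 = 4 * pi * 16.6^2 = 3462.7891
Compute Q / denom = 2 / 3462.7891 = 0.00057757
Compute 10 * log10(0.00057757) = -32.384
SPL = 102.8 + (-32.384) = 70.42

70.42 dB


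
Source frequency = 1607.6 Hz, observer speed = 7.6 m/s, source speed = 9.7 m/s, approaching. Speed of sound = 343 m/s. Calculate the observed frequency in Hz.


Given values:
  f_s = 1607.6 Hz, v_o = 7.6 m/s, v_s = 9.7 m/s
  Direction: approaching
Formula: f_o = f_s * (c + v_o) / (c - v_s)
Numerator: c + v_o = 343 + 7.6 = 350.6
Denominator: c - v_s = 343 - 9.7 = 333.3
f_o = 1607.6 * 350.6 / 333.3 = 1691.04

1691.04 Hz


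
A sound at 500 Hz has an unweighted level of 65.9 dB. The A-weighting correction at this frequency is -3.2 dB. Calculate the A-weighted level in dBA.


Given values:
  SPL = 65.9 dB
  A-weighting at 500 Hz = -3.2 dB
Formula: L_A = SPL + A_weight
L_A = 65.9 + (-3.2)
L_A = 62.7

62.7 dBA


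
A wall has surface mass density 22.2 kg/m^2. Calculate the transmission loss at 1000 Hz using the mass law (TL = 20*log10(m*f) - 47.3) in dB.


Given values:
  m = 22.2 kg/m^2, f = 1000 Hz
Formula: TL = 20 * log10(m * f) - 47.3
Compute m * f = 22.2 * 1000 = 22200.0
Compute log10(22200.0) = 4.346353
Compute 20 * 4.346353 = 86.9271
TL = 86.9271 - 47.3 = 39.63

39.63 dB


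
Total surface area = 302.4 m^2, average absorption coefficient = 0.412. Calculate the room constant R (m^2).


Given values:
  S = 302.4 m^2, alpha = 0.412
Formula: R = S * alpha / (1 - alpha)
Numerator: 302.4 * 0.412 = 124.5888
Denominator: 1 - 0.412 = 0.588
R = 124.5888 / 0.588 = 211.89

211.89 m^2


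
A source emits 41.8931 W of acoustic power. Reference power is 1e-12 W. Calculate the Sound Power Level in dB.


Given values:
  W = 41.8931 W
  W_ref = 1e-12 W
Formula: SWL = 10 * log10(W / W_ref)
Compute ratio: W / W_ref = 41893100000000
Compute log10: log10(41893100000000) = 13.622142
Multiply: SWL = 10 * 13.622142 = 136.22

136.22 dB


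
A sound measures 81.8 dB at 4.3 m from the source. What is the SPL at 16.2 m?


Given values:
  SPL1 = 81.8 dB, r1 = 4.3 m, r2 = 16.2 m
Formula: SPL2 = SPL1 - 20 * log10(r2 / r1)
Compute ratio: r2 / r1 = 16.2 / 4.3 = 3.7674
Compute log10: log10(3.7674) = 0.576042
Compute drop: 20 * 0.576042 = 11.5208
SPL2 = 81.8 - 11.5208 = 70.28

70.28 dB


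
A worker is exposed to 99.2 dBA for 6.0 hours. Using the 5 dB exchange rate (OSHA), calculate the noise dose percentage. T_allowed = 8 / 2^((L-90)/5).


Given values:
  L = 99.2 dBA, T = 6.0 hours
Formula: T_allowed = 8 / 2^((L - 90) / 5)
Compute exponent: (99.2 - 90) / 5 = 1.84
Compute 2^(1.84) = 3.5801
T_allowed = 8 / 3.5801 = 2.234574 hours
Dose = (T / T_allowed) * 100
Dose = (6.0 / 2.234574) * 100 = 268.51

268.51 %


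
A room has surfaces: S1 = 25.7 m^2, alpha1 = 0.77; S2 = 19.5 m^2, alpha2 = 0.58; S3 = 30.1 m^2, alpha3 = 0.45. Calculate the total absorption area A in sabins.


Given surfaces:
  Surface 1: 25.7 * 0.77 = 19.789
  Surface 2: 19.5 * 0.58 = 11.31
  Surface 3: 30.1 * 0.45 = 13.545
Formula: A = sum(Si * alpha_i)
A = 19.789 + 11.31 + 13.545
A = 44.64

44.64 sabins


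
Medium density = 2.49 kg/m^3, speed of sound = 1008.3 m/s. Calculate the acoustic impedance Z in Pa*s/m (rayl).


Given values:
  rho = 2.49 kg/m^3
  c = 1008.3 m/s
Formula: Z = rho * c
Z = 2.49 * 1008.3
Z = 2510.67

2510.67 rayl


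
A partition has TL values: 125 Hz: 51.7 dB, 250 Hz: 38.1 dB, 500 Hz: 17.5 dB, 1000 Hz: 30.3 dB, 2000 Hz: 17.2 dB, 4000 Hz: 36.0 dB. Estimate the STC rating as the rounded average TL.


Given TL values at each frequency:
  125 Hz: 51.7 dB
  250 Hz: 38.1 dB
  500 Hz: 17.5 dB
  1000 Hz: 30.3 dB
  2000 Hz: 17.2 dB
  4000 Hz: 36.0 dB
Formula: STC ~ round(average of TL values)
Sum = 51.7 + 38.1 + 17.5 + 30.3 + 17.2 + 36.0 = 190.8
Average = 190.8 / 6 = 31.8
Rounded: 32

32


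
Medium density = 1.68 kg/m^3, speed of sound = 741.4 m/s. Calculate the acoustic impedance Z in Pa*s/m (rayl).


Given values:
  rho = 1.68 kg/m^3
  c = 741.4 m/s
Formula: Z = rho * c
Z = 1.68 * 741.4
Z = 1245.55

1245.55 rayl


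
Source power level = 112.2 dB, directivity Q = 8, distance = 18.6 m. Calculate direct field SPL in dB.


Given values:
  Lw = 112.2 dB, Q = 8, r = 18.6 m
Formula: SPL = Lw + 10 * log10(Q / (4 * pi * r^2))
Compute 4 * pi * r^2 = 4 * pi * 18.6^2 = 4347.4616
Compute Q / denom = 8 / 4347.4616 = 0.00184015
Compute 10 * log10(0.00184015) = -27.3515
SPL = 112.2 + (-27.3515) = 84.85

84.85 dB


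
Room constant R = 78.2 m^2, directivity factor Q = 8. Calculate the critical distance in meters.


Given values:
  R = 78.2 m^2, Q = 8
Formula: d_c = 0.141 * sqrt(Q * R)
Compute Q * R = 8 * 78.2 = 625.6
Compute sqrt(625.6) = 25.012
d_c = 0.141 * 25.012 = 3.527

3.527 m


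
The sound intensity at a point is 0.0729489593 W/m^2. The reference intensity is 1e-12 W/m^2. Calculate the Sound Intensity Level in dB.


Given values:
  I = 0.0729489593 W/m^2
  I_ref = 1e-12 W/m^2
Formula: SIL = 10 * log10(I / I_ref)
Compute ratio: I / I_ref = 72948959300
Compute log10: log10(72948959300) = 10.863019
Multiply: SIL = 10 * 10.863019 = 108.63

108.63 dB


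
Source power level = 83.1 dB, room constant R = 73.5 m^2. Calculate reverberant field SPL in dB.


Given values:
  Lw = 83.1 dB, R = 73.5 m^2
Formula: SPL = Lw + 10 * log10(4 / R)
Compute 4 / R = 4 / 73.5 = 0.054422
Compute 10 * log10(0.054422) = -12.6423
SPL = 83.1 + (-12.6423) = 70.46

70.46 dB


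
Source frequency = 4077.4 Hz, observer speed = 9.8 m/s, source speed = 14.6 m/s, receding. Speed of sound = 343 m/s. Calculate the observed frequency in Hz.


Given values:
  f_s = 4077.4 Hz, v_o = 9.8 m/s, v_s = 14.6 m/s
  Direction: receding
Formula: f_o = f_s * (c - v_o) / (c + v_s)
Numerator: c - v_o = 343 - 9.8 = 333.2
Denominator: c + v_s = 343 + 14.6 = 357.6
f_o = 4077.4 * 333.2 / 357.6 = 3799.19

3799.19 Hz


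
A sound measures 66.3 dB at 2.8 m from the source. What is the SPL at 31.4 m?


Given values:
  SPL1 = 66.3 dB, r1 = 2.8 m, r2 = 31.4 m
Formula: SPL2 = SPL1 - 20 * log10(r2 / r1)
Compute ratio: r2 / r1 = 31.4 / 2.8 = 11.2143
Compute log10: log10(11.2143) = 1.049772
Compute drop: 20 * 1.049772 = 20.9954
SPL2 = 66.3 - 20.9954 = 45.3

45.3 dB


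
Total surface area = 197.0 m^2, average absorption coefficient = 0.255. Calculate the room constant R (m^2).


Given values:
  S = 197.0 m^2, alpha = 0.255
Formula: R = S * alpha / (1 - alpha)
Numerator: 197.0 * 0.255 = 50.235
Denominator: 1 - 0.255 = 0.745
R = 50.235 / 0.745 = 67.43

67.43 m^2


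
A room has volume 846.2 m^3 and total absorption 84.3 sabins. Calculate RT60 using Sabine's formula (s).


Given values:
  V = 846.2 m^3
  A = 84.3 sabins
Formula: RT60 = 0.161 * V / A
Numerator: 0.161 * 846.2 = 136.2382
RT60 = 136.2382 / 84.3 = 1.616

1.616 s


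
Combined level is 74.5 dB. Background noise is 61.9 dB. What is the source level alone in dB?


Given values:
  L_total = 74.5 dB, L_bg = 61.9 dB
Formula: L_source = 10 * log10(10^(L_total/10) - 10^(L_bg/10))
Convert to linear:
  10^(74.5/10) = 28183829.3126
  10^(61.9/10) = 1548816.6189
Difference: 28183829.3126 - 1548816.6189 = 26635012.6937
L_source = 10 * log10(26635012.6937) = 74.25

74.25 dB


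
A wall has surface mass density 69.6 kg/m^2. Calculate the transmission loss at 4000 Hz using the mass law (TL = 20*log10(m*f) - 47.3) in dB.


Given values:
  m = 69.6 kg/m^2, f = 4000 Hz
Formula: TL = 20 * log10(m * f) - 47.3
Compute m * f = 69.6 * 4000 = 278400.0
Compute log10(278400.0) = 5.444669
Compute 20 * 5.444669 = 108.8934
TL = 108.8934 - 47.3 = 61.59

61.59 dB


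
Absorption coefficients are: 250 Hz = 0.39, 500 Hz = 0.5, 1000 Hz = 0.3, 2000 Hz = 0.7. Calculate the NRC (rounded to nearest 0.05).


Given values:
  a_250 = 0.39, a_500 = 0.5
  a_1000 = 0.3, a_2000 = 0.7
Formula: NRC = (a250 + a500 + a1000 + a2000) / 4
Sum = 0.39 + 0.5 + 0.3 + 0.7 = 1.89
NRC = 1.89 / 4 = 0.4725
Rounded to nearest 0.05: 0.45

0.45
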